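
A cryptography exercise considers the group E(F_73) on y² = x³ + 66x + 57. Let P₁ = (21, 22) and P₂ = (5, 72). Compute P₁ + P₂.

(21, 22) + (5, 72). λ = (72 - 22)/(5 - 21) ≡ 50/57 mod 73. 57⁻¹ ≡ 41 (mod 73) since 57·41 = 2337 ≡ 1, so λ ≡ 6.
  x = λ² - 21 - 5 = 36 - 26 ≡ 10; y = λ·(21 - 10) - 22 ≡ 44. → (10, 44)

(10, 44)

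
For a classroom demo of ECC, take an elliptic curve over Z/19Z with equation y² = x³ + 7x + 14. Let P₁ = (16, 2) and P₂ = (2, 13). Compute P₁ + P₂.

(16, 2) + (2, 13). λ = (13 - 2)/(2 - 16) ≡ 11/5 mod 19. 5⁻¹ ≡ 4 (mod 19), so λ ≡ 6.
  x = λ² - 16 - 2 = 36 - 18 ≡ 18; y = λ·(16 - 18) - 2 ≡ 5. → (18, 5)

(18, 5)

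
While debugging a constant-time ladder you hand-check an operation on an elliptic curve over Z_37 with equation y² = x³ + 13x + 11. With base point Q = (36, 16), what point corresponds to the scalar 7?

Double-and-add on 7 = (111)₂. Start with Q = (36, 16) for the leading 1-bit.
double: tangent at (36, 16): λ = (3·36² + 13)/(2·16) ≡ 16/32. 32⁻¹ ≡ 22 (mod 37), so λ ≡ 16·22 ≡ 19.
  x = λ² - 36 - 36 = 361 - 72 ≡ 30; y = λ·(36 - 30) - 16 ≡ 24. → (30, 24)
add Q: (30, 24) + (36, 16). λ = (16 - 24)/(36 - 30) ≡ 29/6 mod 37. 6⁻¹ ≡ 31 (mod 37) since 6·31 = 186 ≡ 1, so λ ≡ 11.
  x = λ² - 30 - 36 = 121 - 66 ≡ 18; y = λ·(30 - 18) - 24 ≡ 34. → (18, 34)
double: tangent at (18, 34): λ = (3·18² + 13)/(2·34) ≡ 23/31. 31⁻¹ ≡ 6 (mod 37), so λ ≡ 23·6 ≡ 27.
  x = λ² - 18 - 18 = 729 - 36 ≡ 27; y = λ·(18 - 27) - 34 ≡ 19. → (27, 19)
add Q: (27, 19) + (36, 16). λ = (16 - 19)/(36 - 27) ≡ 34/9 mod 37. 9⁻¹ ≡ 33 (mod 37) since 9·33 = 297 ≡ 1, so λ ≡ 12.
  x = λ² - 27 - 36 = 144 - 63 ≡ 7; y = λ·(27 - 7) - 19 ≡ 36. → (7, 36)

(7, 36)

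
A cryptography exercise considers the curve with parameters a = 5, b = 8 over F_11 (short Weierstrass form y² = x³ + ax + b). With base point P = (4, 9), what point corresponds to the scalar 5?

Double-and-add on 5 = (101)₂. Start with P = (4, 9) for the leading 1-bit.
double: tangent at (4, 9): λ = (3·4² + 5)/(2·9) ≡ 9/7. 7⁻¹ ≡ 8 (mod 11) since 7·8 = 56 ≡ 1, so λ ≡ 9·8 ≡ 6.
  x = λ² - 4 - 4 = 36 - 8 ≡ 6; y = λ·(4 - 6) - 9 ≡ 1. → (6, 1)
double: tangent at (6, 1): λ = (3·6² + 5)/(2·1) ≡ 3/2. 2⁻¹ ≡ 6 (mod 11) since 2·6 = 12 ≡ 1, so λ ≡ 3·6 ≡ 7.
  x = λ² - 6 - 6 = 49 - 12 ≡ 4; y = λ·(6 - 4) - 1 ≡ 2. → (4, 2)
add P: (4, 2) + (4, 9): same x and y₁ ≡ -y₂, so the sum is O.

O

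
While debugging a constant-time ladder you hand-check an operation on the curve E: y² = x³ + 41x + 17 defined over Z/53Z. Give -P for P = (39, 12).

-(39, 12) = (39, -12 mod 53) = (39, 41).

(39, 41)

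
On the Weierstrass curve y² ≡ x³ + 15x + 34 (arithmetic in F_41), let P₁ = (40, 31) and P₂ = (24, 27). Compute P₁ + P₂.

(36, 11)

(40, 31) + (24, 27). λ = (27 - 31)/(24 - 40) ≡ 37/25 mod 41. 25⁻¹ ≡ 23 (mod 41), so λ ≡ 31.
  x = λ² - 40 - 24 = 961 - 64 ≡ 36; y = λ·(40 - 36) - 31 ≡ 11. → (36, 11)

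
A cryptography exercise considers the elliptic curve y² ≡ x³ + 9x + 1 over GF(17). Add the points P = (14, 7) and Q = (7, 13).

(14, 7) + (7, 13). λ = (13 - 7)/(7 - 14) ≡ 6/10 mod 17. 10⁻¹ ≡ 12 (mod 17) since 10·12 = 120 ≡ 1, so λ ≡ 4.
  x = λ² - 14 - 7 = 16 - 21 ≡ 12; y = λ·(14 - 12) - 7 ≡ 1. → (12, 1)

(12, 1)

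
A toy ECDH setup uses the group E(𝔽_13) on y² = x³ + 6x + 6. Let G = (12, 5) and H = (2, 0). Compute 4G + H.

(10, 0)

First 4G:
Repeated addition: build up to 4G.
2G: tangent at (12, 5): λ = (3·12² + 6)/(2·5) ≡ 9/10. 10⁻¹ ≡ 4 (mod 13), so λ ≡ 9·4 ≡ 10.
  x = λ² - 12 - 12 = 100 - 24 ≡ 11; y = λ·(12 - 11) - 5 ≡ 5. → (11, 5)
3G: (11, 5) + (12, 5). λ = (5 - 5)/(12 - 11) ≡ 0/1 mod 13. 1⁻¹ ≡ 1 (mod 13) since 1·1 = 1 ≡ 1, so λ ≡ 0.
  x = λ² - 11 - 12 = 0 - 23 ≡ 3; y = λ·(11 - 3) - 5 ≡ 8. → (3, 8)
4G: (3, 8) + (12, 5). λ = (5 - 8)/(12 - 3) ≡ 10/9 mod 13. 9⁻¹ ≡ 3 (mod 13), so λ ≡ 4.
  x = λ² - 3 - 12 = 16 - 15 ≡ 1; y = λ·(3 - 1) - 8 ≡ 0. → (1, 0)
4G = (1, 0).
Finally 4G + H:
(1, 0) + (2, 0). λ = (0 - 0)/(2 - 1) ≡ 0/1 mod 13. 1⁻¹ ≡ 1 (mod 13), so λ ≡ 0.
  x = λ² - 1 - 2 = 0 - 3 ≡ 10; y = λ·(1 - 10) - 0 ≡ 0. → (10, 0)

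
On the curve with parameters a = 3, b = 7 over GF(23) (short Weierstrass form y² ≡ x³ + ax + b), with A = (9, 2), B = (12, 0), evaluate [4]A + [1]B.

First 4A:
Double-and-add on 4 = (100)₂. Start with A = (9, 2) for the leading 1-bit.
double: tangent at (9, 2): λ = (3·9² + 3)/(2·2) ≡ 16/4. 4⁻¹ ≡ 6 (mod 23), so λ ≡ 16·6 ≡ 4.
  x = λ² - 9 - 9 = 16 - 18 ≡ 21; y = λ·(9 - 21) - 2 ≡ 19. → (21, 19)
double: tangent at (21, 19): λ = (3·21² + 3)/(2·19) ≡ 15/15. 15⁻¹ ≡ 20 (mod 23), so λ ≡ 15·20 ≡ 1.
  x = λ² - 21 - 21 = 1 - 42 ≡ 5; y = λ·(21 - 5) - 19 ≡ 20. → (5, 20)
4A = (5, 20).
Finally 4A + B:
(5, 20) + (12, 0). λ = (0 - 20)/(12 - 5) ≡ 3/7 mod 23. 7⁻¹ ≡ 10 (mod 23), so λ ≡ 7.
  x = λ² - 5 - 12 = 49 - 17 ≡ 9; y = λ·(5 - 9) - 20 ≡ 21. → (9, 21)

(9, 21)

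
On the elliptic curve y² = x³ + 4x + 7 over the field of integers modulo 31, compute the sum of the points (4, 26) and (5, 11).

(4, 26) + (5, 11). λ = (11 - 26)/(5 - 4) ≡ 16/1 mod 31. 1⁻¹ ≡ 1 (mod 31) since 1·1 = 1 ≡ 1, so λ ≡ 16.
  x = λ² - 4 - 5 = 256 - 9 ≡ 30; y = λ·(4 - 30) - 26 ≡ 23. → (30, 23)

(30, 23)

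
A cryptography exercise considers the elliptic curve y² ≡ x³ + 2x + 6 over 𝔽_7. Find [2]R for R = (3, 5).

(5, 6)

tangent at (3, 5): λ = (3·3² + 2)/(2·5) ≡ 1/3. 3⁻¹ ≡ 5 (mod 7) since 3·5 = 15 ≡ 1, so λ ≡ 1·5 ≡ 5.
  x = λ² - 3 - 3 = 25 - 6 ≡ 5; y = λ·(3 - 5) - 5 ≡ 6. → (5, 6)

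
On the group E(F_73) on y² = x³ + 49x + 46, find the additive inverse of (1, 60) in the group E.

-(1, 60) = (1, -60 mod 73) = (1, 13).

(1, 13)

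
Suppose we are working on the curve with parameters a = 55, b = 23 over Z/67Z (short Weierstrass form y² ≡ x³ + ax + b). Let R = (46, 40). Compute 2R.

tangent at (46, 40): λ = (3·46² + 55)/(2·40) ≡ 38/13. 13⁻¹ ≡ 31 (mod 67) since 13·31 = 403 ≡ 1, so λ ≡ 38·31 ≡ 39.
  x = λ² - 46 - 46 = 1521 - 92 ≡ 22; y = λ·(46 - 22) - 40 ≡ 25. → (22, 25)

(22, 25)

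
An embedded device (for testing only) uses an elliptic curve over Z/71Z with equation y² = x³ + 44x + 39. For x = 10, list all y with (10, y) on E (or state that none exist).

none

x³ + 44x + 39 = 1479 ≡ 59 (mod 71).
59 is a non-residue mod 71; no y exists.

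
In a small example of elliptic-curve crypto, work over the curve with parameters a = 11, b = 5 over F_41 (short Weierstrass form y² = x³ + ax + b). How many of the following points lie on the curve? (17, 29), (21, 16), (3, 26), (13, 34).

(17, 29): 29² ≡ 21, rhs ≡ 21 → on.
(21, 16): 16² ≡ 10, rhs ≡ 26 → off.
(3, 26): 26² ≡ 20, rhs ≡ 24 → off.
(13, 34): 34² ≡ 8, rhs ≡ 8 → on.

2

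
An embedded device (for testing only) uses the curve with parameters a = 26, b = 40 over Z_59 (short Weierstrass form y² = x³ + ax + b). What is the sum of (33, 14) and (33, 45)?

O

The two points share x = 33 and their y-coordinates satisfy 14 + 45 ≡ 0 (mod 59), so they are inverses. Their sum is O.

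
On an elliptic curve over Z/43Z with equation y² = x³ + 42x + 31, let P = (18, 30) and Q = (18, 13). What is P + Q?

The two points share x = 18 and their y-coordinates satisfy 30 + 13 ≡ 0 (mod 43), so they are inverses. Their sum is O.

O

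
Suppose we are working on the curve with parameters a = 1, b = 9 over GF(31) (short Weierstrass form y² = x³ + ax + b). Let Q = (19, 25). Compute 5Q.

Repeated addition: build up to 5Q.
2Q: tangent at (19, 25): λ = (3·19² + 1)/(2·25) ≡ 30/19. 19⁻¹ ≡ 18 (mod 31) since 19·18 = 342 ≡ 1, so λ ≡ 30·18 ≡ 13.
  x = λ² - 19 - 19 = 169 - 38 ≡ 7; y = λ·(19 - 7) - 25 ≡ 7. → (7, 7)
3Q: (7, 7) + (19, 25). λ = (25 - 7)/(19 - 7) ≡ 18/12 mod 31. 12⁻¹ ≡ 13 (mod 31) since 12·13 = 156 ≡ 1, so λ ≡ 17.
  x = λ² - 7 - 19 = 289 - 26 ≡ 15; y = λ·(7 - 15) - 7 ≡ 12. → (15, 12)
4Q: (15, 12) + (19, 25). λ = (25 - 12)/(19 - 15) ≡ 13/4 mod 31. 4⁻¹ ≡ 8 (mod 31), so λ ≡ 11.
  x = λ² - 15 - 19 = 121 - 34 ≡ 25; y = λ·(15 - 25) - 12 ≡ 2. → (25, 2)
5Q: (25, 2) + (19, 25). λ = (25 - 2)/(19 - 25) ≡ 23/25 mod 31. 25⁻¹ ≡ 5 (mod 31), so λ ≡ 22.
  x = λ² - 25 - 19 = 484 - 44 ≡ 6; y = λ·(25 - 6) - 2 ≡ 13. → (6, 13)

(6, 13)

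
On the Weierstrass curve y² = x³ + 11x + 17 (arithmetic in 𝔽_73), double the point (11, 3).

(35, 34)

tangent at (11, 3): λ = (3·11² + 11)/(2·3) ≡ 9/6. 6⁻¹ ≡ 61 (mod 73), so λ ≡ 9·61 ≡ 38.
  x = λ² - 11 - 11 = 1444 - 22 ≡ 35; y = λ·(11 - 35) - 3 ≡ 34. → (35, 34)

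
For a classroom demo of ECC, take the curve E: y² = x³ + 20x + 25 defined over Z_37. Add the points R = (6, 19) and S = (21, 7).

(21, 30)

(6, 19) + (21, 7). λ = (7 - 19)/(21 - 6) ≡ 25/15 mod 37. 15⁻¹ ≡ 5 (mod 37), so λ ≡ 14.
  x = λ² - 6 - 21 = 196 - 27 ≡ 21; y = λ·(6 - 21) - 19 ≡ 30. → (21, 30)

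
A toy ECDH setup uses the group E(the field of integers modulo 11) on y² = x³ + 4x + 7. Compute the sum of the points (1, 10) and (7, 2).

(6, 4)

(1, 10) + (7, 2). λ = (2 - 10)/(7 - 1) ≡ 3/6 mod 11. 6⁻¹ ≡ 2 (mod 11), so λ ≡ 6.
  x = λ² - 1 - 7 = 36 - 8 ≡ 6; y = λ·(1 - 6) - 10 ≡ 4. → (6, 4)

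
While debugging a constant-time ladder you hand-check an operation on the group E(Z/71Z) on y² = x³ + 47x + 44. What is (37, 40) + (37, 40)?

tangent at (37, 40): λ = (3·37² + 47)/(2·40) ≡ 36/9. 9⁻¹ ≡ 8 (mod 71), so λ ≡ 36·8 ≡ 4.
  x = λ² - 37 - 37 = 16 - 74 ≡ 13; y = λ·(37 - 13) - 40 ≡ 56. → (13, 56)

(13, 56)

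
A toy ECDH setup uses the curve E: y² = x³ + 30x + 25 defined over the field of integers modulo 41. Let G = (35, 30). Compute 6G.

(15, 23)

Double-and-add on 6 = (110)₂. Start with G = (35, 30) for the leading 1-bit.
double: tangent at (35, 30): λ = (3·35² + 30)/(2·30) ≡ 15/19. 19⁻¹ ≡ 13 (mod 41) since 19·13 = 247 ≡ 1, so λ ≡ 15·13 ≡ 31.
  x = λ² - 35 - 35 = 961 - 70 ≡ 30; y = λ·(35 - 30) - 30 ≡ 2. → (30, 2)
add G: (30, 2) + (35, 30). λ = (30 - 2)/(35 - 30) ≡ 28/5 mod 41. 5⁻¹ ≡ 33 (mod 41), so λ ≡ 22.
  x = λ² - 30 - 35 = 484 - 65 ≡ 9; y = λ·(30 - 9) - 2 ≡ 9. → (9, 9)
double: tangent at (9, 9): λ = (3·9² + 30)/(2·9) ≡ 27/18. 18⁻¹ ≡ 16 (mod 41), so λ ≡ 27·16 ≡ 22.
  x = λ² - 9 - 9 = 484 - 18 ≡ 15; y = λ·(9 - 15) - 9 ≡ 23. → (15, 23)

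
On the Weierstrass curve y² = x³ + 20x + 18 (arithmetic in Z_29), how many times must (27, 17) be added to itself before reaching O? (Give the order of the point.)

2P: tangent at (27, 17): λ = (3·27² + 20)/(2·17) ≡ 3/5. 5⁻¹ ≡ 6 (mod 29) since 5·6 = 30 ≡ 1, so λ ≡ 3·6 ≡ 18.
  x = λ² - 27 - 27 = 324 - 54 ≡ 9; y = λ·(27 - 9) - 17 ≡ 17. → (9, 17)
3P: (9, 17) + (27, 17). λ = (17 - 17)/(27 - 9) ≡ 0/18 mod 29. 18⁻¹ ≡ 21 (mod 29) since 18·21 = 378 ≡ 1, so λ ≡ 0.
  x = λ² - 9 - 27 = 0 - 36 ≡ 22; y = λ·(9 - 22) - 17 ≡ 12. → (22, 12)
4P: (22, 12) + (27, 17). λ = (17 - 12)/(27 - 22) ≡ 5/5 mod 29. 5⁻¹ ≡ 6 (mod 29) since 5·6 = 30 ≡ 1, so λ ≡ 1.
  x = λ² - 22 - 27 = 1 - 49 ≡ 10; y = λ·(22 - 10) - 12 ≡ 0. → (10, 0)
5P: (10, 0) + (27, 17). λ = (17 - 0)/(27 - 10) ≡ 17/17 mod 29. 17⁻¹ ≡ 12 (mod 29) since 17·12 = 204 ≡ 1, so λ ≡ 1.
  x = λ² - 10 - 27 = 1 - 37 ≡ 22; y = λ·(10 - 22) - 0 ≡ 17. → (22, 17)
6P: (22, 17) + (27, 17). λ = (17 - 17)/(27 - 22) ≡ 0/5 mod 29. 5⁻¹ ≡ 6 (mod 29) since 5·6 = 30 ≡ 1, so λ ≡ 0.
  x = λ² - 22 - 27 = 0 - 49 ≡ 9; y = λ·(22 - 9) - 17 ≡ 12. → (9, 12)
7P: (9, 12) + (27, 17). λ = (17 - 12)/(27 - 9) ≡ 5/18 mod 29. 18⁻¹ ≡ 21 (mod 29) since 18·21 = 378 ≡ 1, so λ ≡ 18.
  x = λ² - 9 - 27 = 324 - 36 ≡ 27; y = λ·(9 - 27) - 12 ≡ 12. → (27, 12)
8P: (27, 12) + (27, 17): same x and y₁ ≡ -y₂, so the sum is O.
8P = O, so the order is 8.

8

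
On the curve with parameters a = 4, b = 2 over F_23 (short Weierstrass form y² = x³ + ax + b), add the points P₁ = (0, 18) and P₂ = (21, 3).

(18, 8)

(0, 18) + (21, 3). λ = (3 - 18)/(21 - 0) ≡ 8/21 mod 23. 21⁻¹ ≡ 11 (mod 23) since 21·11 = 231 ≡ 1, so λ ≡ 19.
  x = λ² - 0 - 21 = 361 - 21 ≡ 18; y = λ·(0 - 18) - 18 ≡ 8. → (18, 8)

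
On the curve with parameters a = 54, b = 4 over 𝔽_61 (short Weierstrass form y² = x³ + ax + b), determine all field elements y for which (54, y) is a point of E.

x³ + 54x + 4 = 160384 ≡ 15 (mod 61).
Square roots of 15 mod 61: 25 and 36 (since 25² = 625 ≡ 15).

25, 36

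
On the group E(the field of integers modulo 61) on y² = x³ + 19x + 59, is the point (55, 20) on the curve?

yes

y² = 20² ≡ 34; x³ + 19x + 59 = 167479 ≡ 34 (mod 61). 34 = 34.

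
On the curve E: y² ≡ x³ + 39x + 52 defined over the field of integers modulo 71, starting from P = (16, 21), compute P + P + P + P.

Repeated addition: build up to 4P.
2P: tangent at (16, 21): λ = (3·16² + 39)/(2·21) ≡ 26/42. 42⁻¹ ≡ 22 (mod 71), so λ ≡ 26·22 ≡ 4.
  x = λ² - 16 - 16 = 16 - 32 ≡ 55; y = λ·(16 - 55) - 21 ≡ 36. → (55, 36)
3P: (55, 36) + (16, 21). λ = (21 - 36)/(16 - 55) ≡ 56/32 mod 71. 32⁻¹ ≡ 20 (mod 71) since 32·20 = 640 ≡ 1, so λ ≡ 55.
  x = λ² - 55 - 16 = 3025 - 71 ≡ 43; y = λ·(55 - 43) - 36 ≡ 56. → (43, 56)
4P: (43, 56) + (16, 21). λ = (21 - 56)/(16 - 43) ≡ 36/44 mod 71. 44⁻¹ ≡ 21 (mod 71), so λ ≡ 46.
  x = λ² - 43 - 16 = 2116 - 59 ≡ 69; y = λ·(43 - 69) - 56 ≡ 26. → (69, 26)

(69, 26)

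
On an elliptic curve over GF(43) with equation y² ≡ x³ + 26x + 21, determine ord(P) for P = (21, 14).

2P: tangent at (21, 14): λ = (3·21² + 26)/(2·14) ≡ 16/28. 28⁻¹ ≡ 20 (mod 43), so λ ≡ 16·20 ≡ 19.
  x = λ² - 21 - 21 = 361 - 42 ≡ 18; y = λ·(21 - 18) - 14 ≡ 0. → (18, 0)
3P: (18, 0) + (21, 14). λ = (14 - 0)/(21 - 18) ≡ 14/3 mod 43. 3⁻¹ ≡ 29 (mod 43), so λ ≡ 19.
  x = λ² - 18 - 21 = 361 - 39 ≡ 21; y = λ·(18 - 21) - 0 ≡ 29. → (21, 29)
4P: (21, 29) + (21, 14): same x and y₁ ≡ -y₂, so the sum is O.
4P = O, so the order is 4.

4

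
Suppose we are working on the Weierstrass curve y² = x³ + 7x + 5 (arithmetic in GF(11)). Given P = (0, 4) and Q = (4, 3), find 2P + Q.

(4, 8)

First 2P:
Repeated addition: build up to 2P.
2P: tangent at (0, 4): λ = (3·0² + 7)/(2·4) ≡ 7/8. 8⁻¹ ≡ 7 (mod 11) since 8·7 = 56 ≡ 1, so λ ≡ 7·7 ≡ 5.
  x = λ² - 0 - 0 = 25 - 0 ≡ 3; y = λ·(0 - 3) - 4 ≡ 3. → (3, 3)
2P = (3, 3).
Finally 2P + Q:
(3, 3) + (4, 3). λ = (3 - 3)/(4 - 3) ≡ 0/1 mod 11. 1⁻¹ ≡ 1 (mod 11) since 1·1 = 1 ≡ 1, so λ ≡ 0.
  x = λ² - 3 - 4 = 0 - 7 ≡ 4; y = λ·(3 - 4) - 3 ≡ 8. → (4, 8)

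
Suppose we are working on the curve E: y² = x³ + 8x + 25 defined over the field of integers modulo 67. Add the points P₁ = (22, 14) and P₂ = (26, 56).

(12, 24)

(22, 14) + (26, 56). λ = (56 - 14)/(26 - 22) ≡ 42/4 mod 67. 4⁻¹ ≡ 17 (mod 67), so λ ≡ 44.
  x = λ² - 22 - 26 = 1936 - 48 ≡ 12; y = λ·(22 - 12) - 14 ≡ 24. → (12, 24)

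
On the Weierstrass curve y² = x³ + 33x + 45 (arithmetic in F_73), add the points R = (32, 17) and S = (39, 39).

(32, 17) + (39, 39). λ = (39 - 17)/(39 - 32) ≡ 22/7 mod 73. 7⁻¹ ≡ 21 (mod 73) since 7·21 = 147 ≡ 1, so λ ≡ 24.
  x = λ² - 32 - 39 = 576 - 71 ≡ 67; y = λ·(32 - 67) - 17 ≡ 19. → (67, 19)

(67, 19)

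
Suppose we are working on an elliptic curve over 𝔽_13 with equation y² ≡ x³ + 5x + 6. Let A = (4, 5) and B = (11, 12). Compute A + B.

(12, 0)

(4, 5) + (11, 12). λ = (12 - 5)/(11 - 4) ≡ 7/7 mod 13. 7⁻¹ ≡ 2 (mod 13) since 7·2 = 14 ≡ 1, so λ ≡ 1.
  x = λ² - 4 - 11 = 1 - 15 ≡ 12; y = λ·(4 - 12) - 5 ≡ 0. → (12, 0)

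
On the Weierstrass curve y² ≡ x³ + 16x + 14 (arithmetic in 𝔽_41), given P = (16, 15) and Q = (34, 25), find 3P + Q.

First 3P:
Repeated addition: build up to 3P.
2P: tangent at (16, 15): λ = (3·16² + 16)/(2·15) ≡ 5/30. 30⁻¹ ≡ 26 (mod 41), so λ ≡ 5·26 ≡ 7.
  x = λ² - 16 - 16 = 49 - 32 ≡ 17; y = λ·(16 - 17) - 15 ≡ 19. → (17, 19)
3P: (17, 19) + (16, 15). λ = (15 - 19)/(16 - 17) ≡ 37/40 mod 41. 40⁻¹ ≡ 40 (mod 41) since 40·40 = 1600 ≡ 1, so λ ≡ 4.
  x = λ² - 17 - 16 = 16 - 33 ≡ 24; y = λ·(17 - 24) - 19 ≡ 35. → (24, 35)
3P = (24, 35).
Finally 3P + Q:
(24, 35) + (34, 25). λ = (25 - 35)/(34 - 24) ≡ 31/10 mod 41. 10⁻¹ ≡ 37 (mod 41) since 10·37 = 370 ≡ 1, so λ ≡ 40.
  x = λ² - 24 - 34 = 1600 - 58 ≡ 25; y = λ·(24 - 25) - 35 ≡ 7. → (25, 7)

(25, 7)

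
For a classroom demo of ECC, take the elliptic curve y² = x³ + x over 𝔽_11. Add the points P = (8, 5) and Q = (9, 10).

(8, 5) + (9, 10). λ = (10 - 5)/(9 - 8) ≡ 5/1 mod 11. 1⁻¹ ≡ 1 (mod 11), so λ ≡ 5.
  x = λ² - 8 - 9 = 25 - 17 ≡ 8; y = λ·(8 - 8) - 5 ≡ 6. → (8, 6)

(8, 6)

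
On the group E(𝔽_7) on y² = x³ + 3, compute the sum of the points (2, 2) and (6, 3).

(3, 3)

(2, 2) + (6, 3). λ = (3 - 2)/(6 - 2) ≡ 1/4 mod 7. 4⁻¹ ≡ 2 (mod 7), so λ ≡ 2.
  x = λ² - 2 - 6 = 4 - 8 ≡ 3; y = λ·(2 - 3) - 2 ≡ 3. → (3, 3)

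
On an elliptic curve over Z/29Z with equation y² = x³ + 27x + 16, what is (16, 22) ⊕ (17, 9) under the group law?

(16, 22) + (17, 9). λ = (9 - 22)/(17 - 16) ≡ 16/1 mod 29. 1⁻¹ ≡ 1 (mod 29), so λ ≡ 16.
  x = λ² - 16 - 17 = 256 - 33 ≡ 20; y = λ·(16 - 20) - 22 ≡ 1. → (20, 1)

(20, 1)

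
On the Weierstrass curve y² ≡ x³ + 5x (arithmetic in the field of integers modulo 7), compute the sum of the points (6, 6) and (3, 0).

(2, 2)

(6, 6) + (3, 0). λ = (0 - 6)/(3 - 6) ≡ 1/4 mod 7. 4⁻¹ ≡ 2 (mod 7) since 4·2 = 8 ≡ 1, so λ ≡ 2.
  x = λ² - 6 - 3 = 4 - 9 ≡ 2; y = λ·(6 - 2) - 6 ≡ 2. → (2, 2)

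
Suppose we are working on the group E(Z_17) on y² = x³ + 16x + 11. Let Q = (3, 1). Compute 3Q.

Repeated addition: build up to 3Q.
2Q: tangent at (3, 1): λ = (3·3² + 16)/(2·1) ≡ 9/2. 2⁻¹ ≡ 9 (mod 17), so λ ≡ 9·9 ≡ 13.
  x = λ² - 3 - 3 = 169 - 6 ≡ 10; y = λ·(3 - 10) - 1 ≡ 10. → (10, 10)
3Q: (10, 10) + (3, 1). λ = (1 - 10)/(3 - 10) ≡ 8/10 mod 17. 10⁻¹ ≡ 12 (mod 17), so λ ≡ 11.
  x = λ² - 10 - 3 = 121 - 13 ≡ 6; y = λ·(10 - 6) - 10 ≡ 0. → (6, 0)

(6, 0)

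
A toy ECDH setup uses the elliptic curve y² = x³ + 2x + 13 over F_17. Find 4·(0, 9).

O

Write P = (0, 9).
Double-and-add on 4 = (100)₂. Start with P = (0, 9) for the leading 1-bit.
double: tangent at (0, 9): λ = (3·0² + 2)/(2·9) ≡ 2/1. 1⁻¹ ≡ 1 (mod 17), so λ ≡ 2·1 ≡ 2.
  x = λ² - 0 - 0 = 4 - 0 ≡ 4; y = λ·(0 - 4) - 9 ≡ 0. → (4, 0)
double: (4, 0) + (4, 0): same x and y₁ ≡ -y₂, so the sum is O.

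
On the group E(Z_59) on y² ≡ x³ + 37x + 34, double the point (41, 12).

tangent at (41, 12): λ = (3·41² + 37)/(2·12) ≡ 6/24. 24⁻¹ ≡ 32 (mod 59), so λ ≡ 6·32 ≡ 15.
  x = λ² - 41 - 41 = 225 - 82 ≡ 25; y = λ·(41 - 25) - 12 ≡ 51. → (25, 51)

(25, 51)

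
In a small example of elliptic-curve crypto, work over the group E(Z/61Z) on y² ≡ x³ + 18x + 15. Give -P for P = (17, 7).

(17, 54)

-(17, 7) = (17, -7 mod 61) = (17, 54).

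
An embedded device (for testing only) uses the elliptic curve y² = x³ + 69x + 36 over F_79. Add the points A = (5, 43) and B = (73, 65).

(5, 36)

(5, 43) + (73, 65). λ = (65 - 43)/(73 - 5) ≡ 22/68 mod 79. 68⁻¹ ≡ 43 (mod 79), so λ ≡ 77.
  x = λ² - 5 - 73 = 5929 - 78 ≡ 5; y = λ·(5 - 5) - 43 ≡ 36. → (5, 36)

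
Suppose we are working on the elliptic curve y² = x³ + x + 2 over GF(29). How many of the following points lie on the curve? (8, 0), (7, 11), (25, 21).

(8, 0): 0² ≡ 0, rhs ≡ 0 → on.
(7, 11): 11² ≡ 5, rhs ≡ 4 → off.
(25, 21): 21² ≡ 6, rhs ≡ 21 → off.

1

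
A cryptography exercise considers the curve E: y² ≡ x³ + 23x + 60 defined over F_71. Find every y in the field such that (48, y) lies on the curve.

12, 59

x³ + 23x + 60 = 111756 ≡ 2 (mod 71).
Square roots of 2 mod 71: 12 and 59 (since 12² = 144 ≡ 2).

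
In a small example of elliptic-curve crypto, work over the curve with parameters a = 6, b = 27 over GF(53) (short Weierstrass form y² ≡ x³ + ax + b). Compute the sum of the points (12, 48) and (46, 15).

(12, 48) + (46, 15). λ = (15 - 48)/(46 - 12) ≡ 20/34 mod 53. 34⁻¹ ≡ 39 (mod 53) since 34·39 = 1326 ≡ 1, so λ ≡ 38.
  x = λ² - 12 - 46 = 1444 - 58 ≡ 8; y = λ·(12 - 8) - 48 ≡ 51. → (8, 51)

(8, 51)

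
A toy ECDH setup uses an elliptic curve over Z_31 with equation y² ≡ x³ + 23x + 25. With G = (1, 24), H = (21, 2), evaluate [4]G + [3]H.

First 4G:
Repeated addition: build up to 4G.
2G: tangent at (1, 24): λ = (3·1² + 23)/(2·24) ≡ 26/17. 17⁻¹ ≡ 11 (mod 31), so λ ≡ 26·11 ≡ 7.
  x = λ² - 1 - 1 = 49 - 2 ≡ 16; y = λ·(1 - 16) - 24 ≡ 26. → (16, 26)
3G: (16, 26) + (1, 24). λ = (24 - 26)/(1 - 16) ≡ 29/16 mod 31. 16⁻¹ ≡ 2 (mod 31), so λ ≡ 27.
  x = λ² - 16 - 1 = 729 - 17 ≡ 30; y = λ·(16 - 30) - 26 ≡ 30. → (30, 30)
4G: (30, 30) + (1, 24). λ = (24 - 30)/(1 - 30) ≡ 25/2 mod 31. 2⁻¹ ≡ 16 (mod 31) since 2·16 = 32 ≡ 1, so λ ≡ 28.
  x = λ² - 30 - 1 = 784 - 31 ≡ 9; y = λ·(30 - 9) - 30 ≡ 0. → (9, 0)
4G = (9, 0).
Next 3H:
Repeated addition: build up to 3H.
2H: tangent at (21, 2): λ = (3·21² + 23)/(2·2) ≡ 13/4. 4⁻¹ ≡ 8 (mod 31), so λ ≡ 13·8 ≡ 11.
  x = λ² - 21 - 21 = 121 - 42 ≡ 17; y = λ·(21 - 17) - 2 ≡ 11. → (17, 11)
3H: (17, 11) + (21, 2). λ = (2 - 11)/(21 - 17) ≡ 22/4 mod 31. 4⁻¹ ≡ 8 (mod 31) since 4·8 = 32 ≡ 1, so λ ≡ 21.
  x = λ² - 17 - 21 = 441 - 38 ≡ 0; y = λ·(17 - 0) - 11 ≡ 5. → (0, 5)
3H = (0, 5).
Finally 4G + 3H:
(9, 0) + (0, 5). λ = (5 - 0)/(0 - 9) ≡ 5/22 mod 31. 22⁻¹ ≡ 24 (mod 31), so λ ≡ 27.
  x = λ² - 9 - 0 = 729 - 9 ≡ 7; y = λ·(9 - 7) - 0 ≡ 23. → (7, 23)

(7, 23)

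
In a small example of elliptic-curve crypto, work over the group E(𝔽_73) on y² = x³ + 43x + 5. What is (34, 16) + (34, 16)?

tangent at (34, 16): λ = (3·34² + 43)/(2·16) ≡ 7/32. 32⁻¹ ≡ 16 (mod 73), so λ ≡ 7·16 ≡ 39.
  x = λ² - 34 - 34 = 1521 - 68 ≡ 66; y = λ·(34 - 66) - 16 ≡ 50. → (66, 50)

(66, 50)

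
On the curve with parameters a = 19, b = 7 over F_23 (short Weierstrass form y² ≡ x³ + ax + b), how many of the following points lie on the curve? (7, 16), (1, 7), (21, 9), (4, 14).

(7, 16): 16² ≡ 3, rhs ≡ 0 → off.
(1, 7): 7² ≡ 3, rhs ≡ 4 → off.
(21, 9): 9² ≡ 12, rhs ≡ 7 → off.
(4, 14): 14² ≡ 12, rhs ≡ 9 → off.

0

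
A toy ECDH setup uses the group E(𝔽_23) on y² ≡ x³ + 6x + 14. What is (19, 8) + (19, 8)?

(14, 6)

tangent at (19, 8): λ = (3·19² + 6)/(2·8) ≡ 8/16. 16⁻¹ ≡ 13 (mod 23) since 16·13 = 208 ≡ 1, so λ ≡ 8·13 ≡ 12.
  x = λ² - 19 - 19 = 144 - 38 ≡ 14; y = λ·(19 - 14) - 8 ≡ 6. → (14, 6)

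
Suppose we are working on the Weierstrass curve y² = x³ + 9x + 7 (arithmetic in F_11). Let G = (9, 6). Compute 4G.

Double-and-add on 4 = (100)₂. Start with G = (9, 6) for the leading 1-bit.
double: tangent at (9, 6): λ = (3·9² + 9)/(2·6) ≡ 10/1. 1⁻¹ ≡ 1 (mod 11) since 1·1 = 1 ≡ 1, so λ ≡ 10·1 ≡ 10.
  x = λ² - 9 - 9 = 100 - 18 ≡ 5; y = λ·(9 - 5) - 6 ≡ 1. → (5, 1)
double: tangent at (5, 1): λ = (3·5² + 9)/(2·1) ≡ 7/2. 2⁻¹ ≡ 6 (mod 11) since 2·6 = 12 ≡ 1, so λ ≡ 7·6 ≡ 9.
  x = λ² - 5 - 5 = 81 - 10 ≡ 5; y = λ·(5 - 5) - 1 ≡ 10. → (5, 10)

(5, 10)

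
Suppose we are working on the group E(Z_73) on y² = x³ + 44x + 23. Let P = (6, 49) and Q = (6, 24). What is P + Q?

O

The two points share x = 6 and their y-coordinates satisfy 49 + 24 ≡ 0 (mod 73), so they are inverses. Their sum is the point at infinity.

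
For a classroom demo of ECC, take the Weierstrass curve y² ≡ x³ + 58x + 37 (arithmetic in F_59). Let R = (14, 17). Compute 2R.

(38, 58)

tangent at (14, 17): λ = (3·14² + 58)/(2·17) ≡ 56/34. 34⁻¹ ≡ 33 (mod 59), so λ ≡ 56·33 ≡ 19.
  x = λ² - 14 - 14 = 361 - 28 ≡ 38; y = λ·(14 - 38) - 17 ≡ 58. → (38, 58)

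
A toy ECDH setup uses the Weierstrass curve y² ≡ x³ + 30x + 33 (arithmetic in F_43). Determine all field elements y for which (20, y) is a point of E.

none

x³ + 30x + 33 = 8633 ≡ 33 (mod 43).
33 is a non-residue mod 43; no y exists.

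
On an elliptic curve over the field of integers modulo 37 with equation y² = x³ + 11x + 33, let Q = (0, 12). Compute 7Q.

Double-and-add on 7 = (111)₂. Start with Q = (0, 12) for the leading 1-bit.
double: tangent at (0, 12): λ = (3·0² + 11)/(2·12) ≡ 11/24. 24⁻¹ ≡ 17 (mod 37), so λ ≡ 11·17 ≡ 2.
  x = λ² - 0 - 0 = 4 - 0 ≡ 4; y = λ·(0 - 4) - 12 ≡ 17. → (4, 17)
add Q: (4, 17) + (0, 12). λ = (12 - 17)/(0 - 4) ≡ 32/33 mod 37. 33⁻¹ ≡ 9 (mod 37) since 33·9 = 297 ≡ 1, so λ ≡ 29.
  x = λ² - 4 - 0 = 841 - 4 ≡ 23; y = λ·(4 - 23) - 17 ≡ 24. → (23, 24)
double: tangent at (23, 24): λ = (3·23² + 11)/(2·24) ≡ 7/11. 11⁻¹ ≡ 27 (mod 37), so λ ≡ 7·27 ≡ 4.
  x = λ² - 23 - 23 = 16 - 46 ≡ 7; y = λ·(23 - 7) - 24 ≡ 3. → (7, 3)
add Q: (7, 3) + (0, 12). λ = (12 - 3)/(0 - 7) ≡ 9/30 mod 37. 30⁻¹ ≡ 21 (mod 37) since 30·21 = 630 ≡ 1, so λ ≡ 4.
  x = λ² - 7 - 0 = 16 - 7 ≡ 9; y = λ·(7 - 9) - 3 ≡ 26. → (9, 26)

(9, 26)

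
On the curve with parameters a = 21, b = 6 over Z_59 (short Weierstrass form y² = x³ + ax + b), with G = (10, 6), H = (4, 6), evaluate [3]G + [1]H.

First 3G:
Repeated addition: build up to 3G.
2G: tangent at (10, 6): λ = (3·10² + 21)/(2·6) ≡ 26/12. 12⁻¹ ≡ 5 (mod 59), so λ ≡ 26·5 ≡ 12.
  x = λ² - 10 - 10 = 144 - 20 ≡ 6; y = λ·(10 - 6) - 6 ≡ 42. → (6, 42)
3G: (6, 42) + (10, 6). λ = (6 - 42)/(10 - 6) ≡ 23/4 mod 59. 4⁻¹ ≡ 15 (mod 59), so λ ≡ 50.
  x = λ² - 6 - 10 = 2500 - 16 ≡ 6; y = λ·(6 - 6) - 42 ≡ 17. → (6, 17)
3G = (6, 17).
Finally 3G + H:
(6, 17) + (4, 6). λ = (6 - 17)/(4 - 6) ≡ 48/57 mod 59. 57⁻¹ ≡ 29 (mod 59) since 57·29 = 1653 ≡ 1, so λ ≡ 35.
  x = λ² - 6 - 4 = 1225 - 10 ≡ 35; y = λ·(6 - 35) - 17 ≡ 30. → (35, 30)

(35, 30)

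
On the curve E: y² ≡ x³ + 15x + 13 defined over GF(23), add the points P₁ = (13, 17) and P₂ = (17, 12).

(13, 17) + (17, 12). λ = (12 - 17)/(17 - 13) ≡ 18/4 mod 23. 4⁻¹ ≡ 6 (mod 23), so λ ≡ 16.
  x = λ² - 13 - 17 = 256 - 30 ≡ 19; y = λ·(13 - 19) - 17 ≡ 2. → (19, 2)

(19, 2)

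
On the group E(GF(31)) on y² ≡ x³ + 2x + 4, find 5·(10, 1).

Write G = (10, 1).
Double-and-add on 5 = (101)₂. Start with G = (10, 1) for the leading 1-bit.
double: tangent at (10, 1): λ = (3·10² + 2)/(2·1) ≡ 23/2. 2⁻¹ ≡ 16 (mod 31), so λ ≡ 23·16 ≡ 27.
  x = λ² - 10 - 10 = 729 - 20 ≡ 27; y = λ·(10 - 27) - 1 ≡ 5. → (27, 5)
double: tangent at (27, 5): λ = (3·27² + 2)/(2·5) ≡ 19/10. 10⁻¹ ≡ 28 (mod 31), so λ ≡ 19·28 ≡ 5.
  x = λ² - 27 - 27 = 25 - 54 ≡ 2; y = λ·(27 - 2) - 5 ≡ 27. → (2, 27)
add G: (2, 27) + (10, 1). λ = (1 - 27)/(10 - 2) ≡ 5/8 mod 31. 8⁻¹ ≡ 4 (mod 31) since 8·4 = 32 ≡ 1, so λ ≡ 20.
  x = λ² - 2 - 10 = 400 - 12 ≡ 16; y = λ·(2 - 16) - 27 ≡ 3. → (16, 3)

(16, 3)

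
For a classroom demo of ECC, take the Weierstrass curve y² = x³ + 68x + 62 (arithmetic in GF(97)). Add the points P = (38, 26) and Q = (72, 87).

(38, 26) + (72, 87). λ = (87 - 26)/(72 - 38) ≡ 61/34 mod 97. 34⁻¹ ≡ 20 (mod 97), so λ ≡ 56.
  x = λ² - 38 - 72 = 3136 - 110 ≡ 19; y = λ·(38 - 19) - 26 ≡ 68. → (19, 68)

(19, 68)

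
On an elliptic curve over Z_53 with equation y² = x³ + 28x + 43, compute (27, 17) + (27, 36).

The two points share x = 27 and their y-coordinates satisfy 17 + 36 ≡ 0 (mod 53), so they are inverses. Their sum is O.

O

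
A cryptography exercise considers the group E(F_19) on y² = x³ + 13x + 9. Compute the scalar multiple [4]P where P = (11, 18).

(14, 3)

Double-and-add on 4 = (100)₂. Start with P = (11, 18) for the leading 1-bit.
double: tangent at (11, 18): λ = (3·11² + 13)/(2·18) ≡ 15/17. 17⁻¹ ≡ 9 (mod 19), so λ ≡ 15·9 ≡ 2.
  x = λ² - 11 - 11 = 4 - 22 ≡ 1; y = λ·(11 - 1) - 18 ≡ 2. → (1, 2)
double: tangent at (1, 2): λ = (3·1² + 13)/(2·2) ≡ 16/4. 4⁻¹ ≡ 5 (mod 19), so λ ≡ 16·5 ≡ 4.
  x = λ² - 1 - 1 = 16 - 2 ≡ 14; y = λ·(1 - 14) - 2 ≡ 3. → (14, 3)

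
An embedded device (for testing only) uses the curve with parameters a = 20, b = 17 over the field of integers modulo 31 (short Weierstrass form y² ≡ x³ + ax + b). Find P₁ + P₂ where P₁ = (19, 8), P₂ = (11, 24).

(5, 26)

(19, 8) + (11, 24). λ = (24 - 8)/(11 - 19) ≡ 16/23 mod 31. 23⁻¹ ≡ 27 (mod 31) since 23·27 = 621 ≡ 1, so λ ≡ 29.
  x = λ² - 19 - 11 = 841 - 30 ≡ 5; y = λ·(19 - 5) - 8 ≡ 26. → (5, 26)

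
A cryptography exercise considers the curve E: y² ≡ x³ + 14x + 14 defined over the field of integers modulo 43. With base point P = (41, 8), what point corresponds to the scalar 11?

(8, 37)

Double-and-add on 11 = (1011)₂. Start with P = (41, 8) for the leading 1-bit.
double: tangent at (41, 8): λ = (3·41² + 14)/(2·8) ≡ 26/16. 16⁻¹ ≡ 35 (mod 43) since 16·35 = 560 ≡ 1, so λ ≡ 26·35 ≡ 7.
  x = λ² - 41 - 41 = 49 - 82 ≡ 10; y = λ·(41 - 10) - 8 ≡ 37. → (10, 37)
double: tangent at (10, 37): λ = (3·10² + 14)/(2·37) ≡ 13/31. 31⁻¹ ≡ 25 (mod 43), so λ ≡ 13·25 ≡ 24.
  x = λ² - 10 - 10 = 576 - 20 ≡ 40; y = λ·(10 - 40) - 37 ≡ 17. → (40, 17)
add P: (40, 17) + (41, 8). λ = (8 - 17)/(41 - 40) ≡ 34/1 mod 43. 1⁻¹ ≡ 1 (mod 43) since 1·1 = 1 ≡ 1, so λ ≡ 34.
  x = λ² - 40 - 41 = 1156 - 81 ≡ 0; y = λ·(40 - 0) - 17 ≡ 10. → (0, 10)
double: tangent at (0, 10): λ = (3·0² + 14)/(2·10) ≡ 14/20. 20⁻¹ ≡ 28 (mod 43) since 20·28 = 560 ≡ 1, so λ ≡ 14·28 ≡ 5.
  x = λ² - 0 - 0 = 25 - 0 ≡ 25; y = λ·(0 - 25) - 10 ≡ 37. → (25, 37)
add P: (25, 37) + (41, 8). λ = (8 - 37)/(41 - 25) ≡ 14/16 mod 43. 16⁻¹ ≡ 35 (mod 43), so λ ≡ 17.
  x = λ² - 25 - 41 = 289 - 66 ≡ 8; y = λ·(25 - 8) - 37 ≡ 37. → (8, 37)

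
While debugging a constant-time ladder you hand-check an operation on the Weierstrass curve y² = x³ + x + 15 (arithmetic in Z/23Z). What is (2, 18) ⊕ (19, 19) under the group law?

(18, 0)

(2, 18) + (19, 19). λ = (19 - 18)/(19 - 2) ≡ 1/17 mod 23. 17⁻¹ ≡ 19 (mod 23), so λ ≡ 19.
  x = λ² - 2 - 19 = 361 - 21 ≡ 18; y = λ·(2 - 18) - 18 ≡ 0. → (18, 0)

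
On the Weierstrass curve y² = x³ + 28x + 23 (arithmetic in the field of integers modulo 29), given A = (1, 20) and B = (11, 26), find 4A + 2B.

First 4A:
Repeated addition: build up to 4A.
2A: tangent at (1, 20): λ = (3·1² + 28)/(2·20) ≡ 2/11. 11⁻¹ ≡ 8 (mod 29), so λ ≡ 2·8 ≡ 16.
  x = λ² - 1 - 1 = 256 - 2 ≡ 22; y = λ·(1 - 22) - 20 ≡ 21. → (22, 21)
3A: (22, 21) + (1, 20). λ = (20 - 21)/(1 - 22) ≡ 28/8 mod 29. 8⁻¹ ≡ 11 (mod 29) since 8·11 = 88 ≡ 1, so λ ≡ 18.
  x = λ² - 22 - 1 = 324 - 23 ≡ 11; y = λ·(22 - 11) - 21 ≡ 3. → (11, 3)
4A: (11, 3) + (1, 20). λ = (20 - 3)/(1 - 11) ≡ 17/19 mod 29. 19⁻¹ ≡ 26 (mod 29) since 19·26 = 494 ≡ 1, so λ ≡ 7.
  x = λ² - 11 - 1 = 49 - 12 ≡ 8; y = λ·(11 - 8) - 3 ≡ 18. → (8, 18)
4A = (8, 18).
Next 2B:
Repeated addition: build up to 2B.
2B: tangent at (11, 26): λ = (3·11² + 28)/(2·26) ≡ 14/23. 23⁻¹ ≡ 24 (mod 29) since 23·24 = 552 ≡ 1, so λ ≡ 14·24 ≡ 17.
  x = λ² - 11 - 11 = 289 - 22 ≡ 6; y = λ·(11 - 6) - 26 ≡ 1. → (6, 1)
2B = (6, 1).
Finally 4A + 2B:
(8, 18) + (6, 1). λ = (1 - 18)/(6 - 8) ≡ 12/27 mod 29. 27⁻¹ ≡ 14 (mod 29) since 27·14 = 378 ≡ 1, so λ ≡ 23.
  x = λ² - 8 - 6 = 529 - 14 ≡ 22; y = λ·(8 - 22) - 18 ≡ 8. → (22, 8)

(22, 8)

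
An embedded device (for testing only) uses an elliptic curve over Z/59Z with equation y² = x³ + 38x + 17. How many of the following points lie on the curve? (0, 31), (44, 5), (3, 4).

(0, 31): 31² ≡ 17, rhs ≡ 17 → on.
(44, 5): 5² ≡ 25, rhs ≡ 25 → on.
(3, 4): 4² ≡ 16, rhs ≡ 40 → off.

2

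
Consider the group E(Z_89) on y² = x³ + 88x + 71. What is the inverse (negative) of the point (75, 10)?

-(75, 10) = (75, -10 mod 89) = (75, 79).

(75, 79)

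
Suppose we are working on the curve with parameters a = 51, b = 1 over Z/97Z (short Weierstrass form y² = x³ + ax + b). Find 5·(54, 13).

Write G = (54, 13).
Double-and-add on 5 = (101)₂. Start with G = (54, 13) for the leading 1-bit.
double: tangent at (54, 13): λ = (3·54² + 51)/(2·13) ≡ 69/26. 26⁻¹ ≡ 56 (mod 97), so λ ≡ 69·56 ≡ 81.
  x = λ² - 54 - 54 = 6561 - 108 ≡ 51; y = λ·(54 - 51) - 13 ≡ 36. → (51, 36)
double: tangent at (51, 36): λ = (3·51² + 51)/(2·36) ≡ 94/72. 72⁻¹ ≡ 31 (mod 97), so λ ≡ 94·31 ≡ 4.
  x = λ² - 51 - 51 = 16 - 102 ≡ 11; y = λ·(51 - 11) - 36 ≡ 27. → (11, 27)
add G: (11, 27) + (54, 13). λ = (13 - 27)/(54 - 11) ≡ 83/43 mod 97. 43⁻¹ ≡ 88 (mod 97), so λ ≡ 29.
  x = λ² - 11 - 54 = 841 - 65 ≡ 0; y = λ·(11 - 0) - 27 ≡ 1. → (0, 1)

(0, 1)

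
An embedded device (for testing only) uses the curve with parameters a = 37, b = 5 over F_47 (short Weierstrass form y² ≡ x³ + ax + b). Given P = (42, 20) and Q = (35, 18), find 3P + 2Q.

(42, 20)

First 3P:
Repeated addition: build up to 3P.
2P: tangent at (42, 20): λ = (3·42² + 37)/(2·20) ≡ 18/40. 40⁻¹ ≡ 20 (mod 47) since 40·20 = 800 ≡ 1, so λ ≡ 18·20 ≡ 31.
  x = λ² - 42 - 42 = 961 - 84 ≡ 31; y = λ·(42 - 31) - 20 ≡ 39. → (31, 39)
3P: (31, 39) + (42, 20). λ = (20 - 39)/(42 - 31) ≡ 28/11 mod 47. 11⁻¹ ≡ 30 (mod 47), so λ ≡ 41.
  x = λ² - 31 - 42 = 1681 - 73 ≡ 10; y = λ·(31 - 10) - 39 ≡ 23. → (10, 23)
3P = (10, 23).
Next 2Q:
Repeated addition: build up to 2Q.
2Q: tangent at (35, 18): λ = (3·35² + 37)/(2·18) ≡ 46/36. 36⁻¹ ≡ 17 (mod 47), so λ ≡ 46·17 ≡ 30.
  x = λ² - 35 - 35 = 900 - 70 ≡ 31; y = λ·(35 - 31) - 18 ≡ 8. → (31, 8)
2Q = (31, 8).
Finally 3P + 2Q:
(10, 23) + (31, 8). λ = (8 - 23)/(31 - 10) ≡ 32/21 mod 47. 21⁻¹ ≡ 9 (mod 47), so λ ≡ 6.
  x = λ² - 10 - 31 = 36 - 41 ≡ 42; y = λ·(10 - 42) - 23 ≡ 20. → (42, 20)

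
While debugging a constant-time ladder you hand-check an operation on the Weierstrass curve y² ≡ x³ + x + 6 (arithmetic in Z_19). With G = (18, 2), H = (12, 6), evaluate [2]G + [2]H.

(4, 6)

First 2G:
Repeated addition: build up to 2G.
2G: tangent at (18, 2): λ = (3·18² + 1)/(2·2) ≡ 4/4. 4⁻¹ ≡ 5 (mod 19) since 4·5 = 20 ≡ 1, so λ ≡ 4·5 ≡ 1.
  x = λ² - 18 - 18 = 1 - 36 ≡ 3; y = λ·(18 - 3) - 2 ≡ 13. → (3, 13)
2G = (3, 13).
Next 2H:
Repeated addition: build up to 2H.
2H: tangent at (12, 6): λ = (3·12² + 1)/(2·6) ≡ 15/12. 12⁻¹ ≡ 8 (mod 19) since 12·8 = 96 ≡ 1, so λ ≡ 15·8 ≡ 6.
  x = λ² - 12 - 12 = 36 - 24 ≡ 12; y = λ·(12 - 12) - 6 ≡ 13. → (12, 13)
2H = (12, 13).
Finally 2G + 2H:
(3, 13) + (12, 13). λ = (13 - 13)/(12 - 3) ≡ 0/9 mod 19. 9⁻¹ ≡ 17 (mod 19) since 9·17 = 153 ≡ 1, so λ ≡ 0.
  x = λ² - 3 - 12 = 0 - 15 ≡ 4; y = λ·(3 - 4) - 13 ≡ 6. → (4, 6)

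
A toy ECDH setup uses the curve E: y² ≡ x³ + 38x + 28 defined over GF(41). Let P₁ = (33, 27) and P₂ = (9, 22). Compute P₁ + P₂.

(33, 27) + (9, 22). λ = (22 - 27)/(9 - 33) ≡ 36/17 mod 41. 17⁻¹ ≡ 29 (mod 41) since 17·29 = 493 ≡ 1, so λ ≡ 19.
  x = λ² - 33 - 9 = 361 - 42 ≡ 32; y = λ·(33 - 32) - 27 ≡ 33. → (32, 33)

(32, 33)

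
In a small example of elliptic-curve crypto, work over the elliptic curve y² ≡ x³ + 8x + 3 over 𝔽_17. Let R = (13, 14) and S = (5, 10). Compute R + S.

(12, 12)

(13, 14) + (5, 10). λ = (10 - 14)/(5 - 13) ≡ 13/9 mod 17. 9⁻¹ ≡ 2 (mod 17) since 9·2 = 18 ≡ 1, so λ ≡ 9.
  x = λ² - 13 - 5 = 81 - 18 ≡ 12; y = λ·(13 - 12) - 14 ≡ 12. → (12, 12)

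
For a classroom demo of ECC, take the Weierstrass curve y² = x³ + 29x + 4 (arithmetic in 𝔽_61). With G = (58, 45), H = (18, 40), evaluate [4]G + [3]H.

(3, 22)

First 4G:
Repeated addition: build up to 4G.
2G: tangent at (58, 45): λ = (3·58² + 29)/(2·45) ≡ 56/29. 29⁻¹ ≡ 40 (mod 61) since 29·40 = 1160 ≡ 1, so λ ≡ 56·40 ≡ 44.
  x = λ² - 58 - 58 = 1936 - 116 ≡ 51; y = λ·(58 - 51) - 45 ≡ 19. → (51, 19)
3G: (51, 19) + (58, 45). λ = (45 - 19)/(58 - 51) ≡ 26/7 mod 61. 7⁻¹ ≡ 35 (mod 61), so λ ≡ 56.
  x = λ² - 51 - 58 = 3136 - 109 ≡ 38; y = λ·(51 - 38) - 19 ≡ 38. → (38, 38)
4G: (38, 38) + (58, 45). λ = (45 - 38)/(58 - 38) ≡ 7/20 mod 61. 20⁻¹ ≡ 58 (mod 61), so λ ≡ 40.
  x = λ² - 38 - 58 = 1600 - 96 ≡ 40; y = λ·(38 - 40) - 38 ≡ 4. → (40, 4)
4G = (40, 4).
Next 3H:
Repeated addition: build up to 3H.
2H: tangent at (18, 40): λ = (3·18² + 29)/(2·40) ≡ 25/19. 19⁻¹ ≡ 45 (mod 61), so λ ≡ 25·45 ≡ 27.
  x = λ² - 18 - 18 = 729 - 36 ≡ 22; y = λ·(18 - 22) - 40 ≡ 35. → (22, 35)
3H: (22, 35) + (18, 40). λ = (40 - 35)/(18 - 22) ≡ 5/57 mod 61. 57⁻¹ ≡ 15 (mod 61) since 57·15 = 855 ≡ 1, so λ ≡ 14.
  x = λ² - 22 - 18 = 196 - 40 ≡ 34; y = λ·(22 - 34) - 35 ≡ 41. → (34, 41)
3H = (34, 41).
Finally 4G + 3H:
(40, 4) + (34, 41). λ = (41 - 4)/(34 - 40) ≡ 37/55 mod 61. 55⁻¹ ≡ 10 (mod 61) since 55·10 = 550 ≡ 1, so λ ≡ 4.
  x = λ² - 40 - 34 = 16 - 74 ≡ 3; y = λ·(40 - 3) - 4 ≡ 22. → (3, 22)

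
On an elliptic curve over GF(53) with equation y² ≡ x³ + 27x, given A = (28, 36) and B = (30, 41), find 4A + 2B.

First 4A:
Double-and-add on 4 = (100)₂. Start with A = (28, 36) for the leading 1-bit.
double: tangent at (28, 36): λ = (3·28² + 27)/(2·36) ≡ 47/19. 19⁻¹ ≡ 14 (mod 53) since 19·14 = 266 ≡ 1, so λ ≡ 47·14 ≡ 22.
  x = λ² - 28 - 28 = 484 - 56 ≡ 4; y = λ·(28 - 4) - 36 ≡ 15. → (4, 15)
double: tangent at (4, 15): λ = (3·4² + 27)/(2·15) ≡ 22/30. 30⁻¹ ≡ 23 (mod 53), so λ ≡ 22·23 ≡ 29.
  x = λ² - 4 - 4 = 841 - 8 ≡ 38; y = λ·(4 - 38) - 15 ≡ 6. → (38, 6)
4A = (38, 6).
Next 2B:
Repeated addition: build up to 2B.
2B: tangent at (30, 41): λ = (3·30² + 27)/(2·41) ≡ 24/29. 29⁻¹ ≡ 11 (mod 53), so λ ≡ 24·11 ≡ 52.
  x = λ² - 30 - 30 = 2704 - 60 ≡ 47; y = λ·(30 - 47) - 41 ≡ 29. → (47, 29)
2B = (47, 29).
Finally 4A + 2B:
(38, 6) + (47, 29). λ = (29 - 6)/(47 - 38) ≡ 23/9 mod 53. 9⁻¹ ≡ 6 (mod 53) since 9·6 = 54 ≡ 1, so λ ≡ 32.
  x = λ² - 38 - 47 = 1024 - 85 ≡ 38; y = λ·(38 - 38) - 6 ≡ 47. → (38, 47)

(38, 47)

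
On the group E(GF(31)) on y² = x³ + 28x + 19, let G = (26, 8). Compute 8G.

Repeated addition: build up to 8G.
2G: tangent at (26, 8): λ = (3·26² + 28)/(2·8) ≡ 10/16. 16⁻¹ ≡ 2 (mod 31), so λ ≡ 10·2 ≡ 20.
  x = λ² - 26 - 26 = 400 - 52 ≡ 7; y = λ·(26 - 7) - 8 ≡ 0. → (7, 0)
3G: (7, 0) + (26, 8). λ = (8 - 0)/(26 - 7) ≡ 8/19 mod 31. 19⁻¹ ≡ 18 (mod 31), so λ ≡ 20.
  x = λ² - 7 - 26 = 400 - 33 ≡ 26; y = λ·(7 - 26) - 0 ≡ 23. → (26, 23)
4G: (26, 23) + (26, 8): same x and y₁ ≡ -y₂, so the sum is O.
5G: O + (26, 8) = (26, 8) (identity).
6G: tangent at (26, 8): λ = (3·26² + 28)/(2·8) ≡ 10/16. 16⁻¹ ≡ 2 (mod 31) since 16·2 = 32 ≡ 1, so λ ≡ 10·2 ≡ 20.
  x = λ² - 26 - 26 = 400 - 52 ≡ 7; y = λ·(26 - 7) - 8 ≡ 0. → (7, 0)
7G: (7, 0) + (26, 8). λ = (8 - 0)/(26 - 7) ≡ 8/19 mod 31. 19⁻¹ ≡ 18 (mod 31), so λ ≡ 20.
  x = λ² - 7 - 26 = 400 - 33 ≡ 26; y = λ·(7 - 26) - 0 ≡ 23. → (26, 23)
8G: (26, 23) + (26, 8): same x and y₁ ≡ -y₂, so the sum is O.

O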